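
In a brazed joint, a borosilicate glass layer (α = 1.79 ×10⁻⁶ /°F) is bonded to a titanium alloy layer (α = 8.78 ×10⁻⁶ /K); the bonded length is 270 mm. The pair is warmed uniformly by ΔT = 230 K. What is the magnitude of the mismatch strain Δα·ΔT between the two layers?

borosilicate glass: α = 1.79×10⁻⁶/°F × 9/5 = 3.22×10⁻⁶/K.
Δα = |3.22 − 8.78|×10⁻⁶/K = 5.56×10⁻⁶/K.
Mismatch strain = Δα·ΔT = 5.56×10⁻⁶ × 230.0 = 1.28×10⁻³.

1.28×10⁻³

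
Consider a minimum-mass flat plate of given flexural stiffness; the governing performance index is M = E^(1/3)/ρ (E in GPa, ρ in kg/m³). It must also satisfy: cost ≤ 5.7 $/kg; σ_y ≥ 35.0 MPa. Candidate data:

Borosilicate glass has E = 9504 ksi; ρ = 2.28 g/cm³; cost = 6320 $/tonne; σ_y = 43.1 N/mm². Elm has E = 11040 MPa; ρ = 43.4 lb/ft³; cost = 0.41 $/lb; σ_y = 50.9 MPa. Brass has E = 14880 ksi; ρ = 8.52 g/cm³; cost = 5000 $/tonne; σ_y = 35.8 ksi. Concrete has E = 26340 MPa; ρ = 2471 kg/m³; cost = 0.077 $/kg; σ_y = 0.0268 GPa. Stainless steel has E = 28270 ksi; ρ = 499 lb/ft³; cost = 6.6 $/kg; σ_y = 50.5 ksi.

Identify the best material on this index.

elm

Screen on constraints: cost ≤ 5.7 $/kg; σ_y ≥ 35.0 MPa. Survivors: elm, brass.
Convert each candidate to consistent units, then evaluate M:
  elm: E = 11.04 GPa, ρ = 695.2 kg/m³
  brass: E = 102.6 GPa, ρ = 8520 kg/m³
  elm: M = 3.20×10⁻³
  brass: M = 0.549×10⁻³
Elm ranks first.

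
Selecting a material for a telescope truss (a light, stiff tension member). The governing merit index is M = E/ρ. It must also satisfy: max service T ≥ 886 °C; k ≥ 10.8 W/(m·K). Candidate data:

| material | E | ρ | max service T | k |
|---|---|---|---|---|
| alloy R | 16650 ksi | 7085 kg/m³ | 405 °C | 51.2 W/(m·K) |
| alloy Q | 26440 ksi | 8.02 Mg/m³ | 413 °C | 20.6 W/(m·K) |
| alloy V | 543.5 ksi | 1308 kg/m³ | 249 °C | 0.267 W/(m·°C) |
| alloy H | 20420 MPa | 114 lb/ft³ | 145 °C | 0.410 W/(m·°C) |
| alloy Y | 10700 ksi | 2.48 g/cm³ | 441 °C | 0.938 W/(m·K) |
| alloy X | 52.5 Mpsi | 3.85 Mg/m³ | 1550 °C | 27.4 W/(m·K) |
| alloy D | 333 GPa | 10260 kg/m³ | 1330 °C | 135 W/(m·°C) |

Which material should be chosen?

Screen on constraints: max service T ≥ 886 °C; k ≥ 10.8 W/(m·K). Survivors: alloy X, alloy D.
Putting every candidate on a common basis:
  alloy X: E = 362.0 GPa, ρ = 3850 kg/m³
  alloy D: E = 333.0 GPa, ρ = 10260 kg/m³
  alloy X: M = 94.0 MN·m/kg
  alloy D: M = 32.5 MN·m/kg
Alloy X ranks first.

alloy X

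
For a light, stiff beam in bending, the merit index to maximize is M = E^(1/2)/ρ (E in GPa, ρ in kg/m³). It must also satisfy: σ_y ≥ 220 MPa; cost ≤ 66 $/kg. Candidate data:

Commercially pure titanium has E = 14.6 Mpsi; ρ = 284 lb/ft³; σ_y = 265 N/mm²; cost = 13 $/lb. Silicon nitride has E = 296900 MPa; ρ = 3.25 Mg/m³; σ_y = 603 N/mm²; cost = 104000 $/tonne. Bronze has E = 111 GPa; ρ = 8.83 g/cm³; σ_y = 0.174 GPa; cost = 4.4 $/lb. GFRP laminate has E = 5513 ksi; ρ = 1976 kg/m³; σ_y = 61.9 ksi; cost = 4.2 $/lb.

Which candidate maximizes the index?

GFRP laminate

Screen on constraints: σ_y ≥ 220 MPa; cost ≤ 66 $/kg. Survivors: commercially pure titanium, GFRP laminate.
In SI units:
  commercially pure titanium: E = 100.7 GPa, ρ = 4549 kg/m³
  GFRP laminate: E = 38.01 GPa, ρ = 1976 kg/m³
  GFRP laminate: M = 3.12×10⁻³
  commercially pure titanium: M = 2.21×10⁻³
The maximum is for GFRP laminate.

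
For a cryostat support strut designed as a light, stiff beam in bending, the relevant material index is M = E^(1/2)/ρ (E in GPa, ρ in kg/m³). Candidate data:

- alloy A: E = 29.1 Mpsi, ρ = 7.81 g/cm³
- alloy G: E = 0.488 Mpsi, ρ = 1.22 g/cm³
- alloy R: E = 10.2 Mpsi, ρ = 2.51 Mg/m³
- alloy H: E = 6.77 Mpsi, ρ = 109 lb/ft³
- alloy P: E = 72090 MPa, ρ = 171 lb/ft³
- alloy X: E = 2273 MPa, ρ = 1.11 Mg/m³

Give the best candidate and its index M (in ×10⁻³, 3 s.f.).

Convert each candidate to consistent units, then evaluate M:
  alloy A: E = 200.6 GPa, ρ = 7810 kg/m³
  alloy G: E = 3.365 GPa, ρ = 1220 kg/m³
  alloy R: E = 70.33 GPa, ρ = 2510 kg/m³
  alloy H: E = 46.68 GPa, ρ = 1746 kg/m³
  alloy P: E = 72.09 GPa, ρ = 2739 kg/m³
  alloy X: E = 2.273 GPa, ρ = 1110 kg/m³
  alloy H: M = 3.91×10⁻³
  alloy R: M = 3.34×10⁻³
  alloy P: M = 3.10×10⁻³
  alloy A: M = 1.81×10⁻³
  alloy G: M = 1.50×10⁻³
  alloy X: M = 1.36×10⁻³
Alloy H ranks first.

alloy H, M = 3.91×10⁻³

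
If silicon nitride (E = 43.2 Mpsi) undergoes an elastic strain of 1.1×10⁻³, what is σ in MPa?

328 MPa

E = 43.2 Mpsi = 297.9 GPa.
σ = E·ε = 297900 MPa × 1.1×10⁻³ = 328 MPa.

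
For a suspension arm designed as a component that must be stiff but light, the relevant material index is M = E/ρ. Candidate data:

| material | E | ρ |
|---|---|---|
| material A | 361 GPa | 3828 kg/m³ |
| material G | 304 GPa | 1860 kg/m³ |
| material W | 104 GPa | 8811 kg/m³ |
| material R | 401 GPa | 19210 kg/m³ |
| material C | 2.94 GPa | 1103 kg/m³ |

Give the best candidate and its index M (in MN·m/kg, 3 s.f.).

material G, M = 163 MN·m/kg

Computing M directly (units already consistent):
  material G: M = 163 MN·m/kg
  material A: M = 94.3 MN·m/kg
  material R: M = 20.9 MN·m/kg
  material W: M = 11.8 MN·m/kg
  material C: M = 2.67 MN·m/kg
The maximum is for material G.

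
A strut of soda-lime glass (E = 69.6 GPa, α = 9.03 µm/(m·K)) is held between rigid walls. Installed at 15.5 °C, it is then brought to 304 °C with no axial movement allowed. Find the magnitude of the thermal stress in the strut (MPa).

181 MPa

ΔT = 288.5 K. Constrained thermal stress σ = E·α·ΔT = 69.60×10³ MPa × 9.03×10⁻⁶ × 288.5 = 181 MPa (compressive).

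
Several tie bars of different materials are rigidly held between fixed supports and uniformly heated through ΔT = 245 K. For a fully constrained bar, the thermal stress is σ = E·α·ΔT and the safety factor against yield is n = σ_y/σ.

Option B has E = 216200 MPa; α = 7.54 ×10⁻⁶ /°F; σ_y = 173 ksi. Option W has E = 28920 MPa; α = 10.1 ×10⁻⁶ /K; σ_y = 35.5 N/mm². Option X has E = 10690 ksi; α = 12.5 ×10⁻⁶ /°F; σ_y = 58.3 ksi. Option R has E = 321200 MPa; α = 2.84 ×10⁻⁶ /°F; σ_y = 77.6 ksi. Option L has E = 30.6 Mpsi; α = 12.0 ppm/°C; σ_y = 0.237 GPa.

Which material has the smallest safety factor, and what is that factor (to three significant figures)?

option L, n = 0.382

Converting E to GPa, α to ×10⁻⁶/K, σ_y to MPa, then σ and n for each:
  option B: E = 216.2, α = 13.6, σ_y = 1193 → σ = 719 MPa, n = 1.66
  option W: E = 28.92, α = 10.1, σ_y = 35.50 → σ = 71.6 MPa, n = 0.496
  option X: E = 73.70, α = 22.5, σ_y = 402.0 → σ = 406 MPa, n = 0.989
  option R: E = 321.2, α = 5.11, σ_y = 535.0 → σ = 402 MPa, n = 1.33
  option L: E = 211.0, α = 12.0, σ_y = 237.0 → σ = 620 MPa, n = 0.382
Smallest n: option L with n = 0.382.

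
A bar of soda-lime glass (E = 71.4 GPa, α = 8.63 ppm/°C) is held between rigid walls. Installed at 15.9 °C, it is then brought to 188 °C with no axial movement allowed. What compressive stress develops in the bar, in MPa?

106 MPa

ΔT = 172.1 K. Constrained thermal stress σ = E·α·ΔT = 71.40×10³ MPa × 8.63×10⁻⁶ × 172.1 = 106 MPa (compressive).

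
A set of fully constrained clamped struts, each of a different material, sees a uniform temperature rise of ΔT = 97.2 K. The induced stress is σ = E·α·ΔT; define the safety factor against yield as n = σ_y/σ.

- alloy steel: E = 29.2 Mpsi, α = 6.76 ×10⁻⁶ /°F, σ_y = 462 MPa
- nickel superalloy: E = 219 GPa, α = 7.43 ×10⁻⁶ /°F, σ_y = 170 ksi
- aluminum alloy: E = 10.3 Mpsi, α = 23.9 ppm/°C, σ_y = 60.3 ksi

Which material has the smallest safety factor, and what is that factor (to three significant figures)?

alloy steel, n = 1.94

Per material, after unit conversion:
  alloy steel: E = 201.3, α = 12.2, σ_y = 462.0 → σ = 238 MPa, n = 1.94
  nickel superalloy: E = 219.0, α = 13.4, σ_y = 1172 → σ = 285 MPa, n = 4.12
  aluminum alloy: E = 71.02, α = 23.9, σ_y = 415.8 → σ = 165 MPa, n = 2.52
Alloy steel has the lowest safety factor, n = 1.94.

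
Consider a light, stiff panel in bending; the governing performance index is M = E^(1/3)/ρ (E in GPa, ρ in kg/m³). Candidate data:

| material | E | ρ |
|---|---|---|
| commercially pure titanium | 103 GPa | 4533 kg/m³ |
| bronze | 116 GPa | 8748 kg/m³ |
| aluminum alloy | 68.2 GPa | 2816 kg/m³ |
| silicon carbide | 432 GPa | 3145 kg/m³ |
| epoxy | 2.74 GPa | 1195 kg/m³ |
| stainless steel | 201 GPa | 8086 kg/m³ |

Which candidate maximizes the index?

silicon carbide

Evaluate M for each candidate:
  silicon carbide: M = 2.40×10⁻³
  aluminum alloy: M = 1.45×10⁻³
  epoxy: M = 1.17×10⁻³
  commercially pure titanium: M = 1.03×10⁻³
  stainless steel: M = 0.724×10⁻³
  bronze: M = 0.557×10⁻³
Highest index: silicon carbide.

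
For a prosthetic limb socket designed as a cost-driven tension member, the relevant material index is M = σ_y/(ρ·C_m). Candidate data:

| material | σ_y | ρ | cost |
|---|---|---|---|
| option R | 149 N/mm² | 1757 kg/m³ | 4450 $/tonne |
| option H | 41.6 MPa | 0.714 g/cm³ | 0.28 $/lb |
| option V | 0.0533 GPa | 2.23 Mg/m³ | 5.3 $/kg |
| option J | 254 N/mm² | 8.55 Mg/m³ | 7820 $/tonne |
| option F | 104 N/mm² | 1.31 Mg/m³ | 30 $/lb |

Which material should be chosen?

option H

After converting to SI:
  option R: σ_y = 149.0 MPa, ρ = 1757 kg/m³, cost = 4.450 $/kg
  option H: σ_y = 41.60 MPa, ρ = 714.0 kg/m³, cost = 0.6173 $/kg
  option V: σ_y = 53.30 MPa, ρ = 2230 kg/m³, cost = 5.300 $/kg
  option J: σ_y = 254.0 MPa, ρ = 8550 kg/m³, cost = 7.820 $/kg
  option F: σ_y = 104.0 MPa, ρ = 1310 kg/m³, cost = 66.14 $/kg
  option H: M = 94.4 kN·m per $
  option R: M = 19.1 kN·m per $
  option V: M = 4.51 kN·m per $
  option J: M = 3.80 kN·m per $
  option F: M = 1.20 kN·m per $
The maximum is for option H.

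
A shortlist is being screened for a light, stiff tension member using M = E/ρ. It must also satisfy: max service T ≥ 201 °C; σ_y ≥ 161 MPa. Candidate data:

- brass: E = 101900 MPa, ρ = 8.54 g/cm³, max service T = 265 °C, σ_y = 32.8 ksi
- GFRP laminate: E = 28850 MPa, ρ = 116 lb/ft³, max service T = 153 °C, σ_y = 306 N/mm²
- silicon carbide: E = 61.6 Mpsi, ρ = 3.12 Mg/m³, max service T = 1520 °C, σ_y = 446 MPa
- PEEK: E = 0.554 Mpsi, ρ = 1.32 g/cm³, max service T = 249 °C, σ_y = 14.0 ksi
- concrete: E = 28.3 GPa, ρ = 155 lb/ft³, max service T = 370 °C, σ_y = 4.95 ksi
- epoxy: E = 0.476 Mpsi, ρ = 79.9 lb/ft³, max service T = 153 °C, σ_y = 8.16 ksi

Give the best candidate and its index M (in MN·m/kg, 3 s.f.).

Screen on constraints: max service T ≥ 201 °C; σ_y ≥ 161 MPa. Survivors: brass, silicon carbide.
Putting every candidate on a common basis:
  brass: E = 101.9 GPa, ρ = 8540 kg/m³
  silicon carbide: E = 424.7 GPa, ρ = 3120 kg/m³
  silicon carbide: M = 136 MN·m/kg
  brass: M = 11.9 MN·m/kg
Silicon carbide ranks first.

silicon carbide, M = 136 MN·m/kg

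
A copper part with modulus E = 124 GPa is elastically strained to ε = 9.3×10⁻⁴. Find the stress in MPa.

σ = E·ε = 124000 MPa × 9.3×10⁻⁴ = 115 MPa.

115 MPa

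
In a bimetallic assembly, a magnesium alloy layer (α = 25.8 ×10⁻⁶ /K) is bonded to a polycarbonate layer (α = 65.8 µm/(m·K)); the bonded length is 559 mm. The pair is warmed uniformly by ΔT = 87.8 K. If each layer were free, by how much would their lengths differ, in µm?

Δα = |25.8 − 65.8|×10⁻⁶/K = 40.0×10⁻⁶/K.
ΔL_mismatch = Δα·L·ΔT = 40.0×10⁻⁶ × 559.0 mm × 87.8 K = 1960 µm.

1960 µm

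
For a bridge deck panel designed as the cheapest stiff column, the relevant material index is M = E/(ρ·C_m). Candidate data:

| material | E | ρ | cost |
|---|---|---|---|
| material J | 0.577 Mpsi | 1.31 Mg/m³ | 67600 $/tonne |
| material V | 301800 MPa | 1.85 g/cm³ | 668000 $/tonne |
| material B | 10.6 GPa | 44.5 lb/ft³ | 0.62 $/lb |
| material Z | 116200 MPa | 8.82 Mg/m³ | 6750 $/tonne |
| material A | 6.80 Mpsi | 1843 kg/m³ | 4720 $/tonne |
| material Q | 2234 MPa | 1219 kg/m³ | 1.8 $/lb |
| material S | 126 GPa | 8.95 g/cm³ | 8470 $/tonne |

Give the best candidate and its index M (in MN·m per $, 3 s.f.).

material B, M = 10.9 MN·m per $

Normalizing units and computing the index:
  material J: E = 3.978 GPa, ρ = 1310 kg/m³, cost = 67.60 $/kg
  material V: E = 301.8 GPa, ρ = 1850 kg/m³, cost = 668.0 $/kg
  material B: E = 10.60 GPa, ρ = 712.8 kg/m³, cost = 1.367 $/kg
  material Z: E = 116.2 GPa, ρ = 8820 kg/m³, cost = 6.750 $/kg
  material A: E = 46.88 GPa, ρ = 1843 kg/m³, cost = 4.720 $/kg
  material Q: E = 2.234 GPa, ρ = 1219 kg/m³, cost = 3.968 $/kg
  material S: E = 126.0 GPa, ρ = 8950 kg/m³, cost = 8.470 $/kg
  material B: M = 10.9 MN·m per $
  material A: M = 5.39 MN·m per $
  material Z: M = 1.95 MN·m per $
  material S: M = 1.66 MN·m per $
  material Q: M = 0.462 MN·m per $
  material V: M = 0.244 MN·m per $
  material J: M = 0.0449 MN·m per $
Highest index: material B.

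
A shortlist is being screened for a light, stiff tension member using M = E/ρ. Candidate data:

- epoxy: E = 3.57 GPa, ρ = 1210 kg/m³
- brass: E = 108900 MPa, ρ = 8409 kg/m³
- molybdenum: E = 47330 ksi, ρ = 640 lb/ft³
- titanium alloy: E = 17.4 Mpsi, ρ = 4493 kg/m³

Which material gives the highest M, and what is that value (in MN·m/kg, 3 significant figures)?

molybdenum, M = 31.8 MN·m/kg

Convert each candidate to consistent units, then evaluate M:
  epoxy: E = 3.570 GPa, ρ = 1210 kg/m³
  brass: E = 108.9 GPa, ρ = 8409 kg/m³
  molybdenum: E = 326.3 GPa, ρ = 10250 kg/m³
  titanium alloy: E = 120.0 GPa, ρ = 4493 kg/m³
  molybdenum: M = 31.8 MN·m/kg
  titanium alloy: M = 26.7 MN·m/kg
  brass: M = 13.0 MN·m/kg
  epoxy: M = 2.95 MN·m/kg
Highest index: molybdenum.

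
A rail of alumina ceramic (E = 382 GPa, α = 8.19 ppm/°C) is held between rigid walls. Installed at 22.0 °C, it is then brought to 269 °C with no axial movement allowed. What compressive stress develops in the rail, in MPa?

ΔT = 247.0 K. Constrained thermal stress σ = E·α·ΔT = 382.0×10³ MPa × 8.19×10⁻⁶ × 247.0 = 773 MPa (compressive).

773 MPa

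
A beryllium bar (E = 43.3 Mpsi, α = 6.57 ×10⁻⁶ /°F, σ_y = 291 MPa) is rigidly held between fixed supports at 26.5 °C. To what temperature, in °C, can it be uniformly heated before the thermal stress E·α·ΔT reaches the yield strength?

E = 43.3 Mpsi = 298.5 GPa.
α = 6.57×10⁻⁶/°F × 9/5 = 11.8×10⁻⁶/K.
E·α·ΔT = 291.0 MPa ⇒ ΔT = 291.0 / (298.5×10³ × 11.8×10⁻⁶) = 82.42 K.
T = 26.5 + 82.42 = 108.9 °C.

109 °C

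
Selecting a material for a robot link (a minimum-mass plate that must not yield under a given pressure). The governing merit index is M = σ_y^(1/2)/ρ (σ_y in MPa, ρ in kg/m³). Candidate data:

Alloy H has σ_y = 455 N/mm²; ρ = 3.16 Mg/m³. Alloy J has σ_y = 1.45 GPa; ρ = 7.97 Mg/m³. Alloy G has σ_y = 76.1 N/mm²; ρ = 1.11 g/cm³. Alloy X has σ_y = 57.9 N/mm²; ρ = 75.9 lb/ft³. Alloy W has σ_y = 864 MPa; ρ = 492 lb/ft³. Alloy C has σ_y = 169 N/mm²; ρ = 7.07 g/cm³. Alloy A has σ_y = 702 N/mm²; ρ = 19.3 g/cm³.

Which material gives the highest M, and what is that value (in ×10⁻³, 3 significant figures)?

alloy G, M = 7.86×10⁻³

Putting every candidate on a common basis:
  alloy H: σ_y = 455.0 MPa, ρ = 3160 kg/m³
  alloy J: σ_y = 1450 MPa, ρ = 7970 kg/m³
  alloy G: σ_y = 76.10 MPa, ρ = 1110 kg/m³
  alloy X: σ_y = 57.90 MPa, ρ = 1216 kg/m³
  alloy W: σ_y = 864.0 MPa, ρ = 7881 kg/m³
  alloy C: σ_y = 169.0 MPa, ρ = 7070 kg/m³
  alloy A: σ_y = 702.0 MPa, ρ = 19300 kg/m³
  alloy G: M = 7.86×10⁻³
  alloy H: M = 6.75×10⁻³
  alloy X: M = 6.26×10⁻³
  alloy J: M = 4.78×10⁻³
  alloy W: M = 3.73×10⁻³
  alloy C: M = 1.84×10⁻³
  alloy A: M = 1.37×10⁻³
The maximum is for alloy G.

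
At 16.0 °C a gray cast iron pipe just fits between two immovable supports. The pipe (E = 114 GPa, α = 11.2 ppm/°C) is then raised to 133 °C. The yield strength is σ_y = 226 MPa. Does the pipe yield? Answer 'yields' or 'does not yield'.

does not yield

ΔT = 117.0 K. Constrained thermal stress σ = E·α·ΔT = 114.0×10³ MPa × 11.2×10⁻⁶ × 117.0 = 149 MPa (compressive).
Compare to σ_y = 226 MPa: σ < σ_y, so it does not yield.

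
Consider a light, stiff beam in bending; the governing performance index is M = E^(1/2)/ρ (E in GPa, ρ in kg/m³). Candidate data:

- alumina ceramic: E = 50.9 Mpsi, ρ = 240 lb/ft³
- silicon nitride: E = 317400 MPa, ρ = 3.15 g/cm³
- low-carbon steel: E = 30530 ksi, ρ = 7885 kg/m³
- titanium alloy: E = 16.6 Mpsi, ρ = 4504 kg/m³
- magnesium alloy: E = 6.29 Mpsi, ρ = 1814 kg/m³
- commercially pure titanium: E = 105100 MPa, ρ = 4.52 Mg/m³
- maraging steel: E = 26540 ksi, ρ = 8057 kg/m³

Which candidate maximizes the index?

silicon nitride

After converting to SI:
  alumina ceramic: E = 350.9 GPa, ρ = 3844 kg/m³
  silicon nitride: E = 317.4 GPa, ρ = 3150 kg/m³
  low-carbon steel: E = 210.5 GPa, ρ = 7885 kg/m³
  titanium alloy: E = 114.5 GPa, ρ = 4504 kg/m³
  magnesium alloy: E = 43.37 GPa, ρ = 1814 kg/m³
  commercially pure titanium: E = 105.1 GPa, ρ = 4520 kg/m³
  maraging steel: E = 183.0 GPa, ρ = 8057 kg/m³
  silicon nitride: M = 5.66×10⁻³
  alumina ceramic: M = 4.87×10⁻³
  magnesium alloy: M = 3.63×10⁻³
  titanium alloy: M = 2.38×10⁻³
  commercially pure titanium: M = 2.27×10⁻³
  low-carbon steel: M = 1.84×10⁻³
  maraging steel: M = 1.68×10⁻³
Highest index: silicon nitride.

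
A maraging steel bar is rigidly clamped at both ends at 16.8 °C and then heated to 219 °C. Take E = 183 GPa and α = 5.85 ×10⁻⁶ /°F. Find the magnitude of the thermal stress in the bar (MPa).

α = 5.85×10⁻⁶/°F × 9/5 = 10.5×10⁻⁶/K.
ΔT = 202.2 K. Constrained thermal stress σ = E·α·ΔT = 183.0×10³ MPa × 10.5×10⁻⁶ × 202.2 = 390 MPa (compressive).

390 MPa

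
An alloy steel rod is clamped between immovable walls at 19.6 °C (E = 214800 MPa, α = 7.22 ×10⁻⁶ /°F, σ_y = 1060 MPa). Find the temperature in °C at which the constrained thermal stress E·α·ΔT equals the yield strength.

399 °C

E = 214800 MPa = 214.8 GPa.
α = 7.22×10⁻⁶/°F × 9/5 = 13.0×10⁻⁶/K.
E·α·ΔT = 1060 MPa ⇒ ΔT = 1060 / (214.8×10³ × 13.0×10⁻⁶) = 379.7 K.
T = 19.6 + 379.7 = 399.3 °C.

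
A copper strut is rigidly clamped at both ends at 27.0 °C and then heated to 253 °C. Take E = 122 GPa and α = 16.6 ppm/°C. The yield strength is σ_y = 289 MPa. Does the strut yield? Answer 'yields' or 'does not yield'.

ΔT = 226.0 K. Constrained thermal stress σ = E·α·ΔT = 122.0×10³ MPa × 16.6×10⁻⁶ × 226.0 = 458 MPa (compressive).
Compare to σ_y = 289 MPa: σ ≥ σ_y, so it yields.

yields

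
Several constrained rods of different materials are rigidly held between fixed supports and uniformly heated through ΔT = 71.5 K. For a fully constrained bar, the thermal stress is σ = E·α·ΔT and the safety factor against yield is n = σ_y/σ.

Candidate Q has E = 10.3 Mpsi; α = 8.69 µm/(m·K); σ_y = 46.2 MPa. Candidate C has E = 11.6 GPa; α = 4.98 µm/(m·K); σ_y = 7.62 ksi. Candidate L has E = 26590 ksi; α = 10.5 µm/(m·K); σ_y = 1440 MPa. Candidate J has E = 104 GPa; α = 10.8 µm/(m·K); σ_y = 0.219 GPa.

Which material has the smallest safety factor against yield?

Converting E to GPa, α to ×10⁻⁶/K, σ_y to MPa, then σ and n for each:
  candidate Q: E = 71.02, α = 8.69, σ_y = 46.20 → σ = 44.1 MPa, n = 1.05
  candidate C: E = 11.60, α = 4.98, σ_y = 52.54 → σ = 4.13 MPa, n = 12.7
  candidate L: E = 183.3, α = 10.5, σ_y = 1440 → σ = 138 MPa, n = 10.5
  candidate J: E = 104.0, α = 10.8, σ_y = 219.0 → σ = 80.3 MPa, n = 2.73
Smallest n: candidate Q with n = 1.05.

candidate Q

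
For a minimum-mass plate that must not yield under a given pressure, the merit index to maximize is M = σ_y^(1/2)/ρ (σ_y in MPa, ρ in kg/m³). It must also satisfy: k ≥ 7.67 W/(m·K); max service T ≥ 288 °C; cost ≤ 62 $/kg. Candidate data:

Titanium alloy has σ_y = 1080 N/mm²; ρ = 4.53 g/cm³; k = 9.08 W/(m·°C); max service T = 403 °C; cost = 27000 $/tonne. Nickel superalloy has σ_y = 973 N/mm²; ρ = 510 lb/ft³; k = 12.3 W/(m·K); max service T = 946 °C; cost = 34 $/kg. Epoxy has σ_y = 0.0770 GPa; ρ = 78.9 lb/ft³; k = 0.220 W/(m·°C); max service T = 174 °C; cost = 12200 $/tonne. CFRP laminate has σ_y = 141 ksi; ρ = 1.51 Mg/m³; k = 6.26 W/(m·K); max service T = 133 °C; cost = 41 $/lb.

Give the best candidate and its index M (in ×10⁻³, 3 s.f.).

Screen on constraints: k ≥ 7.67 W/(m·K); max service T ≥ 288 °C; cost ≤ 62 $/kg. Survivors: titanium alloy, nickel superalloy.
In SI units:
  titanium alloy: σ_y = 1080 MPa, ρ = 4530 kg/m³
  nickel superalloy: σ_y = 973.0 MPa, ρ = 8169 kg/m³
  titanium alloy: M = 7.25×10⁻³
  nickel superalloy: M = 3.82×10⁻³
Highest index: titanium alloy.

titanium alloy, M = 7.25×10⁻³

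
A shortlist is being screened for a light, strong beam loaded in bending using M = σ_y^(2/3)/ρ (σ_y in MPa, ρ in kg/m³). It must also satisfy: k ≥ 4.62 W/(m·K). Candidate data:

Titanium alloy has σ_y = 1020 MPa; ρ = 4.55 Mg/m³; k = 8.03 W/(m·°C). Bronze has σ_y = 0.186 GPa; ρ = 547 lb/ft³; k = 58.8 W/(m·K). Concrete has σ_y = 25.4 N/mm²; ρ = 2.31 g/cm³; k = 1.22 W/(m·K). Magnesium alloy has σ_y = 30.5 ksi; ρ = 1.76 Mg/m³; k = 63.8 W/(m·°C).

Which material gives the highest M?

Screen on constraints: k ≥ 4.62 W/(m·K). Survivors: titanium alloy, bronze, magnesium alloy.
Normalizing units and computing the index:
  titanium alloy: σ_y = 1020 MPa, ρ = 4550 kg/m³
  bronze: σ_y = 186.0 MPa, ρ = 8762 kg/m³
  magnesium alloy: σ_y = 210.3 MPa, ρ = 1760 kg/m³
  titanium alloy: M = 22.3×10⁻³
  magnesium alloy: M = 20.1×10⁻³
  bronze: M = 3.72×10⁻³
Titanium alloy has the largest M.

titanium alloy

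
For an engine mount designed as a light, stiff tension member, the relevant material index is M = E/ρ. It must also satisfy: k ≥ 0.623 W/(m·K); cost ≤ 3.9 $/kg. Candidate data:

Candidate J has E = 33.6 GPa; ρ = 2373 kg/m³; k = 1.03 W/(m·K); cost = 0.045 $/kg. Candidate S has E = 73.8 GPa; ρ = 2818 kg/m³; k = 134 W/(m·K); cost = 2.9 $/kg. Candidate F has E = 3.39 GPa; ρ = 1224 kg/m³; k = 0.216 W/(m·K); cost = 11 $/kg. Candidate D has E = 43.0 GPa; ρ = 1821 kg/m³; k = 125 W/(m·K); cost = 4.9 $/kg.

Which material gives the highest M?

candidate S

Screen on constraints: k ≥ 0.623 W/(m·K); cost ≤ 3.9 $/kg. Survivors: candidate J, candidate S.
Computing M directly (units already consistent):
  candidate S: M = 26.2 MN·m/kg
  candidate J: M = 14.2 MN·m/kg
Candidate S has the largest M.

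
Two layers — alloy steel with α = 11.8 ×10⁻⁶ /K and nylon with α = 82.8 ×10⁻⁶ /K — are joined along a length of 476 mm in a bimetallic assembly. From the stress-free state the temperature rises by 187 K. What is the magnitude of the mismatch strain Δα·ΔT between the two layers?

0.0133

Δα = |11.8 − 82.8|×10⁻⁶/K = 71.0×10⁻⁶/K.
Mismatch strain = Δα·ΔT = 71.0×10⁻⁶ × 187.0 = 0.0133.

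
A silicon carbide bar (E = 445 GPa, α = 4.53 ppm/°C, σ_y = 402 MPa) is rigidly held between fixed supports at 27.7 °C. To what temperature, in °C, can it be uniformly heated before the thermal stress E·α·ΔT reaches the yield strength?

227 °C

E·α·ΔT = 402.0 MPa ⇒ ΔT = 402.0 / (445.0×10³ × 4.53×10⁻⁶) = 199.4 K.
T = 27.7 + 199.4 = 227.1 °C.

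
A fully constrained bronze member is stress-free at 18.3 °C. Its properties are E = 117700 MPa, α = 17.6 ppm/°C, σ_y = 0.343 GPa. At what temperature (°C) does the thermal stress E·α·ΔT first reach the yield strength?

184 °C

E = 117700 MPa = 117.7 GPa.
σ_y = 0.343 GPa = 343.0 MPa.
E·α·ΔT = 343.0 MPa ⇒ ΔT = 343.0 / (117.7×10³ × 17.6×10⁻⁶) = 165.6 K.
T = 18.3 + 165.6 = 183.9 °C.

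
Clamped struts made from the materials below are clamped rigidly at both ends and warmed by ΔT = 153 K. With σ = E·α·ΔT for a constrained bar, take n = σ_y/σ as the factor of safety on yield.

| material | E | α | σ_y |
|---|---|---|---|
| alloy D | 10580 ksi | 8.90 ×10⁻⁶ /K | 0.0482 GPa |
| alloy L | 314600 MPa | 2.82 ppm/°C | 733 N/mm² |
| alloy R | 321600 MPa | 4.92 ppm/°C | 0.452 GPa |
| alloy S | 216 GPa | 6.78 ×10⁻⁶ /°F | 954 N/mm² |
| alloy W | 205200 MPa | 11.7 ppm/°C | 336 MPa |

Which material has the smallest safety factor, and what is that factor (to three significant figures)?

alloy D, n = 0.485

Converting E to GPa, α to ×10⁻⁶/K, σ_y to MPa, then σ and n for each:
  alloy D: E = 72.95, α = 8.90, σ_y = 48.20 → σ = 99.3 MPa, n = 0.485
  alloy L: E = 314.6, α = 2.82, σ_y = 733.0 → σ = 136 MPa, n = 5.40
  alloy R: E = 321.6, α = 4.92, σ_y = 452.0 → σ = 242 MPa, n = 1.87
  alloy S: E = 216.0, α = 12.2, σ_y = 954.0 → σ = 403 MPa, n = 2.37
  alloy W: E = 205.2, α = 11.7, σ_y = 336.0 → σ = 367 MPa, n = 0.915
Alloy D has the lowest safety factor, n = 0.485.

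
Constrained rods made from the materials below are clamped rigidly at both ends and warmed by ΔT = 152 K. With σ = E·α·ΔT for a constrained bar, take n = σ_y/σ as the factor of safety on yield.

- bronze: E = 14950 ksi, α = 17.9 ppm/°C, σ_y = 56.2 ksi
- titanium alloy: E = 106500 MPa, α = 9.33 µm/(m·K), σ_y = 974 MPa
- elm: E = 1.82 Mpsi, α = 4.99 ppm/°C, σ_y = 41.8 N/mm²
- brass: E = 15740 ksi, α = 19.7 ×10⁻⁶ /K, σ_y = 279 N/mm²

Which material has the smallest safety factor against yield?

Per material, after unit conversion:
  bronze: E = 103.1, α = 17.9, σ_y = 387.5 → σ = 280 MPa, n = 1.38
  titanium alloy: E = 106.5, α = 9.33, σ_y = 974.0 → σ = 151 MPa, n = 6.45
  elm: E = 12.55, α = 4.99, σ_y = 41.80 → σ = 9.52 MPa, n = 4.39
  brass: E = 108.5, α = 19.7, σ_y = 279.0 → σ = 325 MPa, n = 0.859
The minimum is brass at n = 0.859.

brass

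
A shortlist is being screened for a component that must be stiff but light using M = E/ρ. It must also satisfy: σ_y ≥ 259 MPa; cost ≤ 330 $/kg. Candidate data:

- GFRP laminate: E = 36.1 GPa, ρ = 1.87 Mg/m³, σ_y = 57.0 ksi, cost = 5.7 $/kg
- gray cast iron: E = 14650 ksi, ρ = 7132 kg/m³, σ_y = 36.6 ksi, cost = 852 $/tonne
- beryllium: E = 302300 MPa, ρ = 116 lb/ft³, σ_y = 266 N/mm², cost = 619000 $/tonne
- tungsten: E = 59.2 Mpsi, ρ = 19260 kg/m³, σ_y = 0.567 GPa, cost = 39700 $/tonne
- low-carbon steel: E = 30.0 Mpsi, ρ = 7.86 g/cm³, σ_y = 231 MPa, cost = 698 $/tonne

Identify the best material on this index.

tungsten

Screen on constraints: σ_y ≥ 259 MPa; cost ≤ 330 $/kg. Survivors: GFRP laminate, tungsten.
After converting to SI:
  GFRP laminate: E = 36.10 GPa, ρ = 1870 kg/m³
  tungsten: E = 408.2 GPa, ρ = 19260 kg/m³
  tungsten: M = 21.2 MN·m/kg
  GFRP laminate: M = 19.3 MN·m/kg
Highest index: tungsten.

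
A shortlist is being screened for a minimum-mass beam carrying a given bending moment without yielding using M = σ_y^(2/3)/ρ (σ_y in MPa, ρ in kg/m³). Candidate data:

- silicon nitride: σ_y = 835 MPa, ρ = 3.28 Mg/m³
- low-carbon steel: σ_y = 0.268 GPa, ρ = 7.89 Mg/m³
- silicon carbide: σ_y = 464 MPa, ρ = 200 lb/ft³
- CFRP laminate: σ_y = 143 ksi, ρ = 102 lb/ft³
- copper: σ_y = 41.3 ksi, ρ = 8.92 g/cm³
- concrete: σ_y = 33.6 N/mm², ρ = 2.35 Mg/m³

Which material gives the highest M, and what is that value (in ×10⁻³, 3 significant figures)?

Convert each candidate to consistent units, then evaluate M:
  silicon nitride: σ_y = 835.0 MPa, ρ = 3280 kg/m³
  low-carbon steel: σ_y = 268.0 MPa, ρ = 7890 kg/m³
  silicon carbide: σ_y = 464.0 MPa, ρ = 3204 kg/m³
  CFRP laminate: σ_y = 986.0 MPa, ρ = 1634 kg/m³
  copper: σ_y = 284.8 MPa, ρ = 8920 kg/m³
  concrete: σ_y = 33.60 MPa, ρ = 2350 kg/m³
  CFRP laminate: M = 60.6×10⁻³
  silicon nitride: M = 27.0×10⁻³
  silicon carbide: M = 18.7×10⁻³
  low-carbon steel: M = 5.27×10⁻³
  copper: M = 4.85×10⁻³
  concrete: M = 4.43×10⁻³
Highest index: CFRP laminate.

CFRP laminate, M = 60.6×10⁻³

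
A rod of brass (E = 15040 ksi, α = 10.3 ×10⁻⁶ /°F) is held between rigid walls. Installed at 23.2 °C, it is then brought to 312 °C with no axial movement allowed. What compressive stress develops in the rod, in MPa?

555 MPa

E = 15040 ksi = 103.7 GPa.
α = 10.3×10⁻⁶/°F × 9/5 = 18.5×10⁻⁶/K.
ΔT = 288.8 K. Constrained thermal stress σ = E·α·ΔT = 103.7×10³ MPa × 18.5×10⁻⁶ × 288.8 = 555 MPa (compressive).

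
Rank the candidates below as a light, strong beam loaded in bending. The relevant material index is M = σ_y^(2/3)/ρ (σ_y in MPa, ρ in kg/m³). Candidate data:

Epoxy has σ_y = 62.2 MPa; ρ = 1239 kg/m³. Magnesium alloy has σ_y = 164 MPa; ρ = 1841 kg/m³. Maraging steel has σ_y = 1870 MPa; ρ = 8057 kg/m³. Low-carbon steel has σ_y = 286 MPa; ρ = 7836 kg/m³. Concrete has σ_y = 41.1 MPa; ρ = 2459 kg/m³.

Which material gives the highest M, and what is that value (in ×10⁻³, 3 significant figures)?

maraging steel, M = 18.8×10⁻³

Evaluate M for each candidate:
  maraging steel: M = 18.8×10⁻³
  magnesium alloy: M = 16.3×10⁻³
  epoxy: M = 12.7×10⁻³
  low-carbon steel: M = 5.54×10⁻³
  concrete: M = 4.84×10⁻³
Maraging steel has the largest M.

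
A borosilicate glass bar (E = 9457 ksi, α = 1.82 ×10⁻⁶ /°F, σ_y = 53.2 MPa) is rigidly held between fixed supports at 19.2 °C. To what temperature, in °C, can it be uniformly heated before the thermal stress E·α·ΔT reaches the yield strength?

268 °C

E = 9457 ksi = 65.20 GPa.
α = 1.82×10⁻⁶/°F × 9/5 = 3.28×10⁻⁶/K.
E·α·ΔT = 53.20 MPa ⇒ ΔT = 53.20 / (65.20×10³ × 3.28×10⁻⁶) = 249.1 K.
T = 19.2 + 249.1 = 268.3 °C.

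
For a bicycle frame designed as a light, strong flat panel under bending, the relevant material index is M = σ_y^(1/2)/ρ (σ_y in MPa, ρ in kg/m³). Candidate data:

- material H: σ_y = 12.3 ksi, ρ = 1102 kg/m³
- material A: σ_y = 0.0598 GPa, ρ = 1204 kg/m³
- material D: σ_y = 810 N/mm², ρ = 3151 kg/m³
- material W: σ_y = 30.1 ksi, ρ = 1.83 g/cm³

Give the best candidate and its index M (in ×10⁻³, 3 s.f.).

After converting to SI:
  material H: σ_y = 84.81 MPa, ρ = 1102 kg/m³
  material A: σ_y = 59.80 MPa, ρ = 1204 kg/m³
  material D: σ_y = 810.0 MPa, ρ = 3151 kg/m³
  material W: σ_y = 207.5 MPa, ρ = 1830 kg/m³
  material D: M = 9.03×10⁻³
  material H: M = 8.36×10⁻³
  material W: M = 7.87×10⁻³
  material A: M = 6.42×10⁻³
Highest index: material D.

material D, M = 9.03×10⁻³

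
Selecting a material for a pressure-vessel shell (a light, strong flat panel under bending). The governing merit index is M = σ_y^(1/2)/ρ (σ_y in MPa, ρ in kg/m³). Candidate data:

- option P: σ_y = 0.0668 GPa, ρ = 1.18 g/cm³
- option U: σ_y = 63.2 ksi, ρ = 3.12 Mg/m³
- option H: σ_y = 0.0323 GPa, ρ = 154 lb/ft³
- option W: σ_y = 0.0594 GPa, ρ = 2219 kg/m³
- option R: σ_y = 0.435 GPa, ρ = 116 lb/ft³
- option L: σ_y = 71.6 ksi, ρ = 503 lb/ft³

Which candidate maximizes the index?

option R

Convert each candidate to consistent units, then evaluate M:
  option P: σ_y = 66.80 MPa, ρ = 1180 kg/m³
  option U: σ_y = 435.7 MPa, ρ = 3120 kg/m³
  option H: σ_y = 32.30 MPa, ρ = 2467 kg/m³
  option W: σ_y = 59.40 MPa, ρ = 2219 kg/m³
  option R: σ_y = 435.0 MPa, ρ = 1858 kg/m³
  option L: σ_y = 493.7 MPa, ρ = 8057 kg/m³
  option R: M = 11.2×10⁻³
  option P: M = 6.93×10⁻³
  option U: M = 6.69×10⁻³
  option W: M = 3.47×10⁻³
  option L: M = 2.76×10⁻³
  option H: M = 2.30×10⁻³
The maximum is for option R.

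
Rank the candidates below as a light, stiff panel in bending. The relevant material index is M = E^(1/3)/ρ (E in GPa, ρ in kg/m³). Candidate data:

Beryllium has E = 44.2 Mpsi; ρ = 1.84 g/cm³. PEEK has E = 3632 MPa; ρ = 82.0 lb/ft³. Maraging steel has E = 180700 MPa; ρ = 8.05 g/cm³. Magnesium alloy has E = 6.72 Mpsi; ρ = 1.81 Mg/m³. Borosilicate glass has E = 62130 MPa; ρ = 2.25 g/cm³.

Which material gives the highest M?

Convert each candidate to consistent units, then evaluate M:
  beryllium: E = 304.7 GPa, ρ = 1840 kg/m³
  PEEK: E = 3.632 GPa, ρ = 1314 kg/m³
  maraging steel: E = 180.7 GPa, ρ = 8050 kg/m³
  magnesium alloy: E = 46.33 GPa, ρ = 1810 kg/m³
  borosilicate glass: E = 62.13 GPa, ρ = 2250 kg/m³
  beryllium: M = 3.66×10⁻³
  magnesium alloy: M = 1.98×10⁻³
  borosilicate glass: M = 1.76×10⁻³
  PEEK: M = 1.17×10⁻³
  maraging steel: M = 0.702×10⁻³
The maximum is for beryllium.

beryllium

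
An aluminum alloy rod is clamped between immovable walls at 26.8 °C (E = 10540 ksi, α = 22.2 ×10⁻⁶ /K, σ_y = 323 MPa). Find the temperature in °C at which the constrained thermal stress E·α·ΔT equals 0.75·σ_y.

E = 10540 ksi = 72.67 GPa.
E·α·ΔT = 242.2 MPa ⇒ ΔT = 242.2 / (72.67×10³ × 22.2×10⁻⁶) = 150.2 K.
T = 26.8 + 150.2 = 177.0 °C.

177 °C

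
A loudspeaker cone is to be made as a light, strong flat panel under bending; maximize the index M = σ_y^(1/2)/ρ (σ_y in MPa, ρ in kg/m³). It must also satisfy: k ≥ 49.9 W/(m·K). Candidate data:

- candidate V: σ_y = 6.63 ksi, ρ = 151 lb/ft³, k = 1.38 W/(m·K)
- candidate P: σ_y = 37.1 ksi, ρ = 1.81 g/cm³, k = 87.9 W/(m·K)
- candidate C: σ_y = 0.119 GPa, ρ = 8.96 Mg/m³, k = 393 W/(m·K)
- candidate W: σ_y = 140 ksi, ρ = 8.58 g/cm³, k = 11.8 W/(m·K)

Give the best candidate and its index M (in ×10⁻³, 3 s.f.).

Screen on constraints: k ≥ 49.9 W/(m·K). Survivors: candidate P, candidate C.
Putting every candidate on a common basis:
  candidate P: σ_y = 255.8 MPa, ρ = 1810 kg/m³
  candidate C: σ_y = 119.0 MPa, ρ = 8960 kg/m³
  candidate P: M = 8.84×10⁻³
  candidate C: M = 1.22×10⁻³
The maximum is for candidate P.

candidate P, M = 8.84×10⁻³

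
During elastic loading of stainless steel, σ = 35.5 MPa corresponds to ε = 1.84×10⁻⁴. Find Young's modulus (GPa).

193 GPa

E = σ/ε = 35.5 MPa / 1.84×10⁻⁴ = 192900 MPa = 193 GPa.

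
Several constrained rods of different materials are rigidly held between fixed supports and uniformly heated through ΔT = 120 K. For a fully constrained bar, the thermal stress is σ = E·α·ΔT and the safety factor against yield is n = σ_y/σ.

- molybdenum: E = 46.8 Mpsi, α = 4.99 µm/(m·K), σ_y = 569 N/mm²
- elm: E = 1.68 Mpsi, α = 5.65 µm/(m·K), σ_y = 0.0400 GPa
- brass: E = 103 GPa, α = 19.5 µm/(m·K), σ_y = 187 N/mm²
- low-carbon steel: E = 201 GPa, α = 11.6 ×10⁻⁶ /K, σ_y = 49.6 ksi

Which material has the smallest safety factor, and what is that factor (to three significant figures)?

Per material, after unit conversion:
  molybdenum: E = 322.7, α = 4.99, σ_y = 569.0 → σ = 193 MPa, n = 2.94
  elm: E = 11.58, α = 5.65, σ_y = 40.00 → σ = 7.85 MPa, n = 5.09
  brass: E = 103.0, α = 19.5, σ_y = 187.0 → σ = 241 MPa, n = 0.776
  low-carbon steel: E = 201.0, α = 11.6, σ_y = 342.0 → σ = 280 MPa, n = 1.22
Brass has the lowest safety factor, n = 0.776.

brass, n = 0.776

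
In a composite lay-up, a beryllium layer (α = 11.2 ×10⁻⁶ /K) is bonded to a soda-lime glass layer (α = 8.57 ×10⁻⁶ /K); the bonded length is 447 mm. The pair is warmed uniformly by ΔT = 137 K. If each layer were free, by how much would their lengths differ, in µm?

Δα = |11.2 − 8.57|×10⁻⁶/K = 2.63×10⁻⁶/K.
ΔL_mismatch = Δα·L·ΔT = 2.63×10⁻⁶ × 447.0 mm × 137.0 K = 161 µm.

161 µm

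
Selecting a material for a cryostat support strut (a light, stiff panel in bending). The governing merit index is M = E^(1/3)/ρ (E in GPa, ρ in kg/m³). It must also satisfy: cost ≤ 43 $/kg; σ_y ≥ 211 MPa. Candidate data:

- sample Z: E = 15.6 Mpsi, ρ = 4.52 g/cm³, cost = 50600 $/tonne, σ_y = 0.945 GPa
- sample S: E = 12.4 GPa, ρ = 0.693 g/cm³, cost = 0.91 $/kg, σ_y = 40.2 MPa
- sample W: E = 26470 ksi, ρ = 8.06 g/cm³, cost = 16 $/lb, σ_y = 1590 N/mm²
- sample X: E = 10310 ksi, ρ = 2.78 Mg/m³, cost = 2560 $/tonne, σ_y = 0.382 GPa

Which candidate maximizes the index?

sample X

Screen on constraints: cost ≤ 43 $/kg; σ_y ≥ 211 MPa. Survivors: sample W, sample X.
Convert each candidate to consistent units, then evaluate M:
  sample W: E = 182.5 GPa, ρ = 8060 kg/m³
  sample X: E = 71.08 GPa, ρ = 2780 kg/m³
  sample X: M = 1.49×10⁻³
  sample W: M = 0.704×10⁻³
Highest index: sample X.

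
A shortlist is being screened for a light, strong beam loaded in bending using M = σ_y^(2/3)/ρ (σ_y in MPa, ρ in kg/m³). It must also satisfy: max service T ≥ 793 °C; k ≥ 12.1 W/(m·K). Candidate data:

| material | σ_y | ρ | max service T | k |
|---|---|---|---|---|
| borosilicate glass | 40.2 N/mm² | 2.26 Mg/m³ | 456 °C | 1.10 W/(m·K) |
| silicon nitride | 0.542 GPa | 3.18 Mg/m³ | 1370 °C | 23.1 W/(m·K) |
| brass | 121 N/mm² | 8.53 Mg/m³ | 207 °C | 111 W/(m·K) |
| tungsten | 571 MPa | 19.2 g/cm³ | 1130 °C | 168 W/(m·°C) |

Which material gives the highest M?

silicon nitride

Screen on constraints: max service T ≥ 793 °C; k ≥ 12.1 W/(m·K). Survivors: silicon nitride, tungsten.
Putting every candidate on a common basis:
  silicon nitride: σ_y = 542.0 MPa, ρ = 3180 kg/m³
  tungsten: σ_y = 571.0 MPa, ρ = 19200 kg/m³
  silicon nitride: M = 20.9×10⁻³
  tungsten: M = 3.58×10⁻³
Highest index: silicon nitride.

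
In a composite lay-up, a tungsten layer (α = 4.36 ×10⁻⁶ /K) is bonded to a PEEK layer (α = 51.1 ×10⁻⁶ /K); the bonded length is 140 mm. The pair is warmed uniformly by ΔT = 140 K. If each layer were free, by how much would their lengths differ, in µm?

Δα = |4.36 − 51.1|×10⁻⁶/K = 46.7×10⁻⁶/K.
ΔL_mismatch = Δα·L·ΔT = 46.7×10⁻⁶ × 140.0 mm × 140.0 K = 916 µm.

916 µm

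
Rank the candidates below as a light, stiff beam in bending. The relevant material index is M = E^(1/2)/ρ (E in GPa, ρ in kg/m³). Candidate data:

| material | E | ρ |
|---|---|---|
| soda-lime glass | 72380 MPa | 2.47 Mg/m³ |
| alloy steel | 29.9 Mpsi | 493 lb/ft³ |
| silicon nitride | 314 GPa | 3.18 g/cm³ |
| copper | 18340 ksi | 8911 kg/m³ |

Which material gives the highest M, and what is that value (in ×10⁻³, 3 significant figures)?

silicon nitride, M = 5.57×10⁻³

Putting every candidate on a common basis:
  soda-lime glass: E = 72.38 GPa, ρ = 2470 kg/m³
  alloy steel: E = 206.2 GPa, ρ = 7897 kg/m³
  silicon nitride: E = 314.0 GPa, ρ = 3180 kg/m³
  copper: E = 126.4 GPa, ρ = 8911 kg/m³
  silicon nitride: M = 5.57×10⁻³
  soda-lime glass: M = 3.44×10⁻³
  alloy steel: M = 1.82×10⁻³
  copper: M = 1.26×10⁻³
The maximum is for silicon nitride.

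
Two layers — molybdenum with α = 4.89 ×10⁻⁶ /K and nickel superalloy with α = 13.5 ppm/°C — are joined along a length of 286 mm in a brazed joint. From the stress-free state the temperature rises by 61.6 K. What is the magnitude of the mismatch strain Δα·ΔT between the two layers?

5.30×10⁻⁴

Δα = |4.89 − 13.5|×10⁻⁶/K = 8.61×10⁻⁶/K.
Mismatch strain = Δα·ΔT = 8.61×10⁻⁶ × 61.6 = 5.30×10⁻⁴.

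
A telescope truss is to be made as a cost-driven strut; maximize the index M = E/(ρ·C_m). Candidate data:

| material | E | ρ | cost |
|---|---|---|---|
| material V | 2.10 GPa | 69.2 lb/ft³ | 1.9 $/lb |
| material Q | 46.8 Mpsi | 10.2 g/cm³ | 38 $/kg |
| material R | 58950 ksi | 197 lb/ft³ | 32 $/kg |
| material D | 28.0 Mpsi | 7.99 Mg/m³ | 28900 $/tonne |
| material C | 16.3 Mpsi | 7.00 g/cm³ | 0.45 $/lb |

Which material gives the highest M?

Convert each candidate to consistent units, then evaluate M:
  material V: E = 2.100 GPa, ρ = 1108 kg/m³, cost = 4.189 $/kg
  material Q: E = 322.7 GPa, ρ = 10200 kg/m³, cost = 38.00 $/kg
  material R: E = 406.4 GPa, ρ = 3156 kg/m³, cost = 32.00 $/kg
  material D: E = 193.1 GPa, ρ = 7990 kg/m³, cost = 28.90 $/kg
  material C: E = 112.4 GPa, ρ = 7000 kg/m³, cost = 0.9921 $/kg
  material C: M = 16.2 MN·m per $
  material R: M = 4.03 MN·m per $
  material D: M = 0.836 MN·m per $
  material Q: M = 0.832 MN·m per $
  material V: M = 0.452 MN·m per $
Material C ranks first.

material C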